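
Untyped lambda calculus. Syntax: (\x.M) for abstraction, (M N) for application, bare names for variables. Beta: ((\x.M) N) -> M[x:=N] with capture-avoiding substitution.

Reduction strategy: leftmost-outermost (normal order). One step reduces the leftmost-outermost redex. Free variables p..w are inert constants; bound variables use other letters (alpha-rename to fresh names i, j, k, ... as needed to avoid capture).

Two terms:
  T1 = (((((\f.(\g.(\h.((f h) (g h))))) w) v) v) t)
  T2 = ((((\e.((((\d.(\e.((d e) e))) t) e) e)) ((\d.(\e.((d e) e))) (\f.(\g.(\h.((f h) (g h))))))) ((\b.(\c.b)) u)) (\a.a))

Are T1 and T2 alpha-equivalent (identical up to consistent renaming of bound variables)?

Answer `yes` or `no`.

Term 1: (((((\f.(\g.(\h.((f h) (g h))))) w) v) v) t)
Term 2: ((((\e.((((\d.(\e.((d e) e))) t) e) e)) ((\d.(\e.((d e) e))) (\f.(\g.(\h.((f h) (g h))))))) ((\b.(\c.b)) u)) (\a.a))
Alpha-equivalence: compare structure up to binder renaming.
Result: False

Answer: no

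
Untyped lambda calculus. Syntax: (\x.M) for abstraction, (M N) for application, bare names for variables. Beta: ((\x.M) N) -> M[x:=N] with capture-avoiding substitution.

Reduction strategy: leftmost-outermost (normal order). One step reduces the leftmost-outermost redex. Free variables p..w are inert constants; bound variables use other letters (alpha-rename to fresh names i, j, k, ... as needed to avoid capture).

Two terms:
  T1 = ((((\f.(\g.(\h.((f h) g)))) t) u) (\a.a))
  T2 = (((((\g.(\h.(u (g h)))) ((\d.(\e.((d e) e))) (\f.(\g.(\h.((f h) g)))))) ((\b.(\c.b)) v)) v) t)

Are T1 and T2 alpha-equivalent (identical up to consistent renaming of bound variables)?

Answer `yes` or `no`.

Answer: no

Derivation:
Term 1: ((((\f.(\g.(\h.((f h) g)))) t) u) (\a.a))
Term 2: (((((\g.(\h.(u (g h)))) ((\d.(\e.((d e) e))) (\f.(\g.(\h.((f h) g)))))) ((\b.(\c.b)) v)) v) t)
Alpha-equivalence: compare structure up to binder renaming.
Result: False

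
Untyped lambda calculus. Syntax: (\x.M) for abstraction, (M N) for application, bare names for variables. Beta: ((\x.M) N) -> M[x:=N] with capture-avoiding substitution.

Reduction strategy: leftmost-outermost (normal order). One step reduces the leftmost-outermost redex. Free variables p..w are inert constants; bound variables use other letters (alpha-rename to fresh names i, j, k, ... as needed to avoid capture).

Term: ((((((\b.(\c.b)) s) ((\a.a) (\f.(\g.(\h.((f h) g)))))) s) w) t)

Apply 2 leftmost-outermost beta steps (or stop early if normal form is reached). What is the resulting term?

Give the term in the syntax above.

Answer: (((s s) w) t)

Derivation:
Step 0: ((((((\b.(\c.b)) s) ((\a.a) (\f.(\g.(\h.((f h) g)))))) s) w) t)
Step 1: (((((\c.s) ((\a.a) (\f.(\g.(\h.((f h) g)))))) s) w) t)
Step 2: (((s s) w) t)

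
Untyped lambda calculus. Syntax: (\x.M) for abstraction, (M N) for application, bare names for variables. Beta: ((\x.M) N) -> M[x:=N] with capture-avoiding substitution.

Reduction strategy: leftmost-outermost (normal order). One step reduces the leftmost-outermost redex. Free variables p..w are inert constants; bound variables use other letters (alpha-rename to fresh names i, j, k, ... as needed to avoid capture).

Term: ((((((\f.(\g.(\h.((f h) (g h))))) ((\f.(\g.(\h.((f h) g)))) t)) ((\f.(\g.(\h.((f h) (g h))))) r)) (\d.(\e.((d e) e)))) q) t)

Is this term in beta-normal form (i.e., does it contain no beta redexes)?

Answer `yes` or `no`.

Answer: no

Derivation:
Term: ((((((\f.(\g.(\h.((f h) (g h))))) ((\f.(\g.(\h.((f h) g)))) t)) ((\f.(\g.(\h.((f h) (g h))))) r)) (\d.(\e.((d e) e)))) q) t)
Found 3 beta redex(es).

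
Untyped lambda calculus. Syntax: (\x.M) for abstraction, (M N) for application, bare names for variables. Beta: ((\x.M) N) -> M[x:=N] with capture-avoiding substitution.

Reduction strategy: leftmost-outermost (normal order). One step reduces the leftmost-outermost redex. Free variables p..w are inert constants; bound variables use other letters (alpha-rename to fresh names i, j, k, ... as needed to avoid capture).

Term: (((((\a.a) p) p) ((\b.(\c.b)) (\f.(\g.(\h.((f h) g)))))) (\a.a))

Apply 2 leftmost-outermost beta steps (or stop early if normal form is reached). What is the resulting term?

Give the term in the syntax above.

Step 0: (((((\a.a) p) p) ((\b.(\c.b)) (\f.(\g.(\h.((f h) g)))))) (\a.a))
Step 1: (((p p) ((\b.(\c.b)) (\f.(\g.(\h.((f h) g)))))) (\a.a))
Step 2: (((p p) (\c.(\f.(\g.(\h.((f h) g)))))) (\a.a))

Answer: (((p p) (\c.(\f.(\g.(\h.((f h) g)))))) (\a.a))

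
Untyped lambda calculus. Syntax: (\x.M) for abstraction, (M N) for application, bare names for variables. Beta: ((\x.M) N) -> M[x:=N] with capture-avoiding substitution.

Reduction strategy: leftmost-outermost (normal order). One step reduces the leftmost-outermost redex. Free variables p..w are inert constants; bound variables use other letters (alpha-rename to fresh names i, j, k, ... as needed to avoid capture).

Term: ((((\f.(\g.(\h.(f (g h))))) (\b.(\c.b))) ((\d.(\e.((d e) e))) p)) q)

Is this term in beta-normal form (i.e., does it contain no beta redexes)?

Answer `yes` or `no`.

Term: ((((\f.(\g.(\h.(f (g h))))) (\b.(\c.b))) ((\d.(\e.((d e) e))) p)) q)
Found 2 beta redex(es).

Answer: no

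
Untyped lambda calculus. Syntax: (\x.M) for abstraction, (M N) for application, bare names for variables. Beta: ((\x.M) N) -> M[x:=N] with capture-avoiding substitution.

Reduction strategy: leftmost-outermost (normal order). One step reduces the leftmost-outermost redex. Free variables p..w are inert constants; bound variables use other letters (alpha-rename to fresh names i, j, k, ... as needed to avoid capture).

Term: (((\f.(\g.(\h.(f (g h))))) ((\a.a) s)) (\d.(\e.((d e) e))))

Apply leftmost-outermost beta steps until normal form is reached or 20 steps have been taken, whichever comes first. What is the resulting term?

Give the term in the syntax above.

Step 0: (((\f.(\g.(\h.(f (g h))))) ((\a.a) s)) (\d.(\e.((d e) e))))
Step 1: ((\g.(\h.(((\a.a) s) (g h)))) (\d.(\e.((d e) e))))
Step 2: (\h.(((\a.a) s) ((\d.(\e.((d e) e))) h)))
Step 3: (\h.(s ((\d.(\e.((d e) e))) h)))
Step 4: (\h.(s (\e.((h e) e))))

Answer: (\h.(s (\e.((h e) e))))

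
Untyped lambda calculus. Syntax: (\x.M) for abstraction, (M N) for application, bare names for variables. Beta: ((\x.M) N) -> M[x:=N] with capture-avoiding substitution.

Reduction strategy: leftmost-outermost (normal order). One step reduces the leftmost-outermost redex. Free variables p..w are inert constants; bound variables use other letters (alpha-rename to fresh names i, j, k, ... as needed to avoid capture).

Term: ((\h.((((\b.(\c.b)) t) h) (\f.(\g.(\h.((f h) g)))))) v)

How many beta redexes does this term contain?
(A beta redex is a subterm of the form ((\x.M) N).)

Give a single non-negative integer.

Term: ((\h.((((\b.(\c.b)) t) h) (\f.(\g.(\h.((f h) g)))))) v)
  Redex: ((\h.((((\b.(\c.b)) t) h) (\f.(\g.(\h.((f h) g)))))) v)
  Redex: ((\b.(\c.b)) t)
Total redexes: 2

Answer: 2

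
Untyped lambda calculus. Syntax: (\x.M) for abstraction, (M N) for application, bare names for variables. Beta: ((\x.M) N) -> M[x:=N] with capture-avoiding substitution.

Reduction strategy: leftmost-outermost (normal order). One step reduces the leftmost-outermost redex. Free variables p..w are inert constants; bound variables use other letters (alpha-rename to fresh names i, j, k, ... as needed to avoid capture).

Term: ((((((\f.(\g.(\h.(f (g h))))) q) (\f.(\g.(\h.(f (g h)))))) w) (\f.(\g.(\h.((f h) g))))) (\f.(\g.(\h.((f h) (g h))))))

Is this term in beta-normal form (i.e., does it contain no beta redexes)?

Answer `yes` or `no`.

Term: ((((((\f.(\g.(\h.(f (g h))))) q) (\f.(\g.(\h.(f (g h)))))) w) (\f.(\g.(\h.((f h) g))))) (\f.(\g.(\h.((f h) (g h))))))
Found 1 beta redex(es).

Answer: no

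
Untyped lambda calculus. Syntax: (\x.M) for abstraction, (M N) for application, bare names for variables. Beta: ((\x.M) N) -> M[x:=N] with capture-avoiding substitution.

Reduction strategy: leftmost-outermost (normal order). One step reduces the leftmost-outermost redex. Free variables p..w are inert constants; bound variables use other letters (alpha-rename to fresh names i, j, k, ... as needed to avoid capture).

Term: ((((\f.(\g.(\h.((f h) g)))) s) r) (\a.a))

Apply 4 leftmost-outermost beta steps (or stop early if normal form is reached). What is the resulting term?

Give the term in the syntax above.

Step 0: ((((\f.(\g.(\h.((f h) g)))) s) r) (\a.a))
Step 1: (((\g.(\h.((s h) g))) r) (\a.a))
Step 2: ((\h.((s h) r)) (\a.a))
Step 3: ((s (\a.a)) r)
Step 4: (normal form reached)

Answer: ((s (\a.a)) r)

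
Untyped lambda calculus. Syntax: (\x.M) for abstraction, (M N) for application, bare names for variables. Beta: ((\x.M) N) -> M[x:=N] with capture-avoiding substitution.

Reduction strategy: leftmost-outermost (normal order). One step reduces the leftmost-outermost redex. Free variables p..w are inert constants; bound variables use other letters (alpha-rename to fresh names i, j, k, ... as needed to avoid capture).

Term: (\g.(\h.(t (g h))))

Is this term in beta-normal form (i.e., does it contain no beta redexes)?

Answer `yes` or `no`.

Term: (\g.(\h.(t (g h))))
No beta redexes found.

Answer: yes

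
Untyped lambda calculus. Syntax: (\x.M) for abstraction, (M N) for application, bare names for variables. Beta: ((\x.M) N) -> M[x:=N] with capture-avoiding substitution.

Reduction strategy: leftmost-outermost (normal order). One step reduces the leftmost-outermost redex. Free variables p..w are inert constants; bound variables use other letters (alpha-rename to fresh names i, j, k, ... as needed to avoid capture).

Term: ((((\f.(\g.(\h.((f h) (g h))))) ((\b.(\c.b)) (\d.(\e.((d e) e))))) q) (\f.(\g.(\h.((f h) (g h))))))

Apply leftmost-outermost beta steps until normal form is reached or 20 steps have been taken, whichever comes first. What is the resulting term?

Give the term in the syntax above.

Answer: (\e.(((q (\f.(\g.(\h.((f h) (g h)))))) e) e))

Derivation:
Step 0: ((((\f.(\g.(\h.((f h) (g h))))) ((\b.(\c.b)) (\d.(\e.((d e) e))))) q) (\f.(\g.(\h.((f h) (g h))))))
Step 1: (((\g.(\h.((((\b.(\c.b)) (\d.(\e.((d e) e)))) h) (g h)))) q) (\f.(\g.(\h.((f h) (g h))))))
Step 2: ((\h.((((\b.(\c.b)) (\d.(\e.((d e) e)))) h) (q h))) (\f.(\g.(\h.((f h) (g h))))))
Step 3: ((((\b.(\c.b)) (\d.(\e.((d e) e)))) (\f.(\g.(\h.((f h) (g h)))))) (q (\f.(\g.(\h.((f h) (g h)))))))
Step 4: (((\c.(\d.(\e.((d e) e)))) (\f.(\g.(\h.((f h) (g h)))))) (q (\f.(\g.(\h.((f h) (g h)))))))
Step 5: ((\d.(\e.((d e) e))) (q (\f.(\g.(\h.((f h) (g h)))))))
Step 6: (\e.(((q (\f.(\g.(\h.((f h) (g h)))))) e) e))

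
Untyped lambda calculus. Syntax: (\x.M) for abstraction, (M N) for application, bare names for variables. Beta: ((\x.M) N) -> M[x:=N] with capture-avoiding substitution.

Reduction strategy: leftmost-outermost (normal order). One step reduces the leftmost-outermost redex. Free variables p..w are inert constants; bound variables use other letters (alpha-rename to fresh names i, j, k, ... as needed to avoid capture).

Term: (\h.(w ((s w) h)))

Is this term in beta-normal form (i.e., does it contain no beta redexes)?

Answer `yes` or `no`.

Answer: yes

Derivation:
Term: (\h.(w ((s w) h)))
No beta redexes found.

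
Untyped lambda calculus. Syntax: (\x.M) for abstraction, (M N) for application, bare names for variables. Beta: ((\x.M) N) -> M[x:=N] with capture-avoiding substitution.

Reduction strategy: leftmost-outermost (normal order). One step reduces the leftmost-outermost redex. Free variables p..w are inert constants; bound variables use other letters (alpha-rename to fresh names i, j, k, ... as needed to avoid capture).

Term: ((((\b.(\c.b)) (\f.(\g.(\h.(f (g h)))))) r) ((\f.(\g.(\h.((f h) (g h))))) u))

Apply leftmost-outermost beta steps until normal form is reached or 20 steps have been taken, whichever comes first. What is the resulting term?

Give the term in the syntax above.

Step 0: ((((\b.(\c.b)) (\f.(\g.(\h.(f (g h)))))) r) ((\f.(\g.(\h.((f h) (g h))))) u))
Step 1: (((\c.(\f.(\g.(\h.(f (g h)))))) r) ((\f.(\g.(\h.((f h) (g h))))) u))
Step 2: ((\f.(\g.(\h.(f (g h))))) ((\f.(\g.(\h.((f h) (g h))))) u))
Step 3: (\g.(\h.(((\f.(\g.(\h.((f h) (g h))))) u) (g h))))
Step 4: (\g.(\h.((\g.(\h.((u h) (g h)))) (g h))))
Step 5: (\g.(\h.(\i.((u i) ((g h) i)))))

Answer: (\g.(\h.(\i.((u i) ((g h) i)))))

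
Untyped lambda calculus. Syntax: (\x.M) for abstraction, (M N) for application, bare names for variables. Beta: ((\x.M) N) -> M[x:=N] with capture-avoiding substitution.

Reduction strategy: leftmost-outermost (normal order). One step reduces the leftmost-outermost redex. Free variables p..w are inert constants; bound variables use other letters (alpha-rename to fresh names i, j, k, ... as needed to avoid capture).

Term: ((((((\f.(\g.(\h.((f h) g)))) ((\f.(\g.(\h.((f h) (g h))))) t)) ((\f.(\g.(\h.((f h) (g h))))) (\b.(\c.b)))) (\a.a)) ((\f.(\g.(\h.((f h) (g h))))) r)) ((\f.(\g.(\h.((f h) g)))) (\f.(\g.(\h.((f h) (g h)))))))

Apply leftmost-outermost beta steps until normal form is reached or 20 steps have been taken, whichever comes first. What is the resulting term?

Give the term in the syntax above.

Step 0: ((((((\f.(\g.(\h.((f h) g)))) ((\f.(\g.(\h.((f h) (g h))))) t)) ((\f.(\g.(\h.((f h) (g h))))) (\b.(\c.b)))) (\a.a)) ((\f.(\g.(\h.((f h) (g h))))) r)) ((\f.(\g.(\h.((f h) g)))) (\f.(\g.(\h.((f h) (g h)))))))
Step 1: (((((\g.(\h.((((\f.(\g.(\h.((f h) (g h))))) t) h) g))) ((\f.(\g.(\h.((f h) (g h))))) (\b.(\c.b)))) (\a.a)) ((\f.(\g.(\h.((f h) (g h))))) r)) ((\f.(\g.(\h.((f h) g)))) (\f.(\g.(\h.((f h) (g h)))))))
Step 2: ((((\h.((((\f.(\g.(\h.((f h) (g h))))) t) h) ((\f.(\g.(\h.((f h) (g h))))) (\b.(\c.b))))) (\a.a)) ((\f.(\g.(\h.((f h) (g h))))) r)) ((\f.(\g.(\h.((f h) g)))) (\f.(\g.(\h.((f h) (g h)))))))
Step 3: ((((((\f.(\g.(\h.((f h) (g h))))) t) (\a.a)) ((\f.(\g.(\h.((f h) (g h))))) (\b.(\c.b)))) ((\f.(\g.(\h.((f h) (g h))))) r)) ((\f.(\g.(\h.((f h) g)))) (\f.(\g.(\h.((f h) (g h)))))))
Step 4: (((((\g.(\h.((t h) (g h)))) (\a.a)) ((\f.(\g.(\h.((f h) (g h))))) (\b.(\c.b)))) ((\f.(\g.(\h.((f h) (g h))))) r)) ((\f.(\g.(\h.((f h) g)))) (\f.(\g.(\h.((f h) (g h)))))))
Step 5: ((((\h.((t h) ((\a.a) h))) ((\f.(\g.(\h.((f h) (g h))))) (\b.(\c.b)))) ((\f.(\g.(\h.((f h) (g h))))) r)) ((\f.(\g.(\h.((f h) g)))) (\f.(\g.(\h.((f h) (g h)))))))
Step 6: ((((t ((\f.(\g.(\h.((f h) (g h))))) (\b.(\c.b)))) ((\a.a) ((\f.(\g.(\h.((f h) (g h))))) (\b.(\c.b))))) ((\f.(\g.(\h.((f h) (g h))))) r)) ((\f.(\g.(\h.((f h) g)))) (\f.(\g.(\h.((f h) (g h)))))))
Step 7: ((((t (\g.(\h.(((\b.(\c.b)) h) (g h))))) ((\a.a) ((\f.(\g.(\h.((f h) (g h))))) (\b.(\c.b))))) ((\f.(\g.(\h.((f h) (g h))))) r)) ((\f.(\g.(\h.((f h) g)))) (\f.(\g.(\h.((f h) (g h)))))))
Step 8: ((((t (\g.(\h.((\c.h) (g h))))) ((\a.a) ((\f.(\g.(\h.((f h) (g h))))) (\b.(\c.b))))) ((\f.(\g.(\h.((f h) (g h))))) r)) ((\f.(\g.(\h.((f h) g)))) (\f.(\g.(\h.((f h) (g h)))))))
Step 9: ((((t (\g.(\h.h))) ((\a.a) ((\f.(\g.(\h.((f h) (g h))))) (\b.(\c.b))))) ((\f.(\g.(\h.((f h) (g h))))) r)) ((\f.(\g.(\h.((f h) g)))) (\f.(\g.(\h.((f h) (g h)))))))
Step 10: ((((t (\g.(\h.h))) ((\f.(\g.(\h.((f h) (g h))))) (\b.(\c.b)))) ((\f.(\g.(\h.((f h) (g h))))) r)) ((\f.(\g.(\h.((f h) g)))) (\f.(\g.(\h.((f h) (g h)))))))
Step 11: ((((t (\g.(\h.h))) (\g.(\h.(((\b.(\c.b)) h) (g h))))) ((\f.(\g.(\h.((f h) (g h))))) r)) ((\f.(\g.(\h.((f h) g)))) (\f.(\g.(\h.((f h) (g h)))))))
Step 12: ((((t (\g.(\h.h))) (\g.(\h.((\c.h) (g h))))) ((\f.(\g.(\h.((f h) (g h))))) r)) ((\f.(\g.(\h.((f h) g)))) (\f.(\g.(\h.((f h) (g h)))))))
Step 13: ((((t (\g.(\h.h))) (\g.(\h.h))) ((\f.(\g.(\h.((f h) (g h))))) r)) ((\f.(\g.(\h.((f h) g)))) (\f.(\g.(\h.((f h) (g h)))))))
Step 14: ((((t (\g.(\h.h))) (\g.(\h.h))) (\g.(\h.((r h) (g h))))) ((\f.(\g.(\h.((f h) g)))) (\f.(\g.(\h.((f h) (g h)))))))
Step 15: ((((t (\g.(\h.h))) (\g.(\h.h))) (\g.(\h.((r h) (g h))))) (\g.(\h.(((\f.(\g.(\h.((f h) (g h))))) h) g))))
Step 16: ((((t (\g.(\h.h))) (\g.(\h.h))) (\g.(\h.((r h) (g h))))) (\g.(\h.((\g.(\i.((h i) (g i)))) g))))
Step 17: ((((t (\g.(\h.h))) (\g.(\h.h))) (\g.(\h.((r h) (g h))))) (\g.(\h.(\i.((h i) (g i))))))

Answer: ((((t (\g.(\h.h))) (\g.(\h.h))) (\g.(\h.((r h) (g h))))) (\g.(\h.(\i.((h i) (g i))))))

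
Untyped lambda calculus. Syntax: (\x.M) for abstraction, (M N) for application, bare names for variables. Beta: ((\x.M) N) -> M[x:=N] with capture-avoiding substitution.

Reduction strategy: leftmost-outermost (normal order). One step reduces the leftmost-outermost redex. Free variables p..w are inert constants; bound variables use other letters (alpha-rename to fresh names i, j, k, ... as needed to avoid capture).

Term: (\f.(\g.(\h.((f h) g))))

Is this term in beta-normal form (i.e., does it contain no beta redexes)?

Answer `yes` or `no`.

Term: (\f.(\g.(\h.((f h) g))))
No beta redexes found.

Answer: yes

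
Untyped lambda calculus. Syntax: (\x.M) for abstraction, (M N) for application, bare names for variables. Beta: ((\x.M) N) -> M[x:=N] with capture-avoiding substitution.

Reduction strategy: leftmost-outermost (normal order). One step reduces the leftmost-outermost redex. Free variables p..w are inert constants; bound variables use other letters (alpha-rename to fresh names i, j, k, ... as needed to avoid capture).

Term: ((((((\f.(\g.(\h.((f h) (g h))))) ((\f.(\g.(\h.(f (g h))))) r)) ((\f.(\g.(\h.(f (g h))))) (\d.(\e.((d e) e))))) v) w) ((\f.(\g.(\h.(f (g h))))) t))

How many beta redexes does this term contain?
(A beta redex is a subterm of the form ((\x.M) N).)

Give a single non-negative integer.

Term: ((((((\f.(\g.(\h.((f h) (g h))))) ((\f.(\g.(\h.(f (g h))))) r)) ((\f.(\g.(\h.(f (g h))))) (\d.(\e.((d e) e))))) v) w) ((\f.(\g.(\h.(f (g h))))) t))
  Redex: ((\f.(\g.(\h.((f h) (g h))))) ((\f.(\g.(\h.(f (g h))))) r))
  Redex: ((\f.(\g.(\h.(f (g h))))) r)
  Redex: ((\f.(\g.(\h.(f (g h))))) (\d.(\e.((d e) e))))
  Redex: ((\f.(\g.(\h.(f (g h))))) t)
Total redexes: 4

Answer: 4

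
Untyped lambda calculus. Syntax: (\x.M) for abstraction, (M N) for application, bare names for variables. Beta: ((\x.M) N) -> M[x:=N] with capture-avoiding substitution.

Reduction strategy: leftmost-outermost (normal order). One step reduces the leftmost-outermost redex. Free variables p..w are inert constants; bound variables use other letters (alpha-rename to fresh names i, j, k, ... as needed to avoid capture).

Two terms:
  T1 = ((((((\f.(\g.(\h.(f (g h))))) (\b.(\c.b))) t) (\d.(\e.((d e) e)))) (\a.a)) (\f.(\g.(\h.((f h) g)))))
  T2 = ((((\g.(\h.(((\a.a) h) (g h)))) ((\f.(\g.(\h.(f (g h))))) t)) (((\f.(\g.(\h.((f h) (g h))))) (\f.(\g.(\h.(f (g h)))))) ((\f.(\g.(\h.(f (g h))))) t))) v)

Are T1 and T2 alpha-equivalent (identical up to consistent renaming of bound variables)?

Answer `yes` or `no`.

Answer: no

Derivation:
Term 1: ((((((\f.(\g.(\h.(f (g h))))) (\b.(\c.b))) t) (\d.(\e.((d e) e)))) (\a.a)) (\f.(\g.(\h.((f h) g)))))
Term 2: ((((\g.(\h.(((\a.a) h) (g h)))) ((\f.(\g.(\h.(f (g h))))) t)) (((\f.(\g.(\h.((f h) (g h))))) (\f.(\g.(\h.(f (g h)))))) ((\f.(\g.(\h.(f (g h))))) t))) v)
Alpha-equivalence: compare structure up to binder renaming.
Result: False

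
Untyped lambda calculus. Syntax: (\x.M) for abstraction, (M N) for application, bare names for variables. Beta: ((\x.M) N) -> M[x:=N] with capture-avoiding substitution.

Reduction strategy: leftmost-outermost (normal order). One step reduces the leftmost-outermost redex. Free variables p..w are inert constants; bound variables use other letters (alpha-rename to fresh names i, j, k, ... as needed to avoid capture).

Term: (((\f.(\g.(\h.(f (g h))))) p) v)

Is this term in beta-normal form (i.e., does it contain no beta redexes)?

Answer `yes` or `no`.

Answer: no

Derivation:
Term: (((\f.(\g.(\h.(f (g h))))) p) v)
Found 1 beta redex(es).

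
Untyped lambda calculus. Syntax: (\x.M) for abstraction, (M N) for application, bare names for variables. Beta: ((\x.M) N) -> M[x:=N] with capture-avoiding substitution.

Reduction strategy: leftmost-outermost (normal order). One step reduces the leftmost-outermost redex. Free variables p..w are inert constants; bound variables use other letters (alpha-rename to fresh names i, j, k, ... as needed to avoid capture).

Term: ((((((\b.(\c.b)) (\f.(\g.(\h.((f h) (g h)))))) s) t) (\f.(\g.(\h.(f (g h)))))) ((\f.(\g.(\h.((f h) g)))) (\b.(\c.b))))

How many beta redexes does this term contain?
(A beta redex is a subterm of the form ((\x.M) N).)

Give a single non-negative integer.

Term: ((((((\b.(\c.b)) (\f.(\g.(\h.((f h) (g h)))))) s) t) (\f.(\g.(\h.(f (g h)))))) ((\f.(\g.(\h.((f h) g)))) (\b.(\c.b))))
  Redex: ((\b.(\c.b)) (\f.(\g.(\h.((f h) (g h))))))
  Redex: ((\f.(\g.(\h.((f h) g)))) (\b.(\c.b)))
Total redexes: 2

Answer: 2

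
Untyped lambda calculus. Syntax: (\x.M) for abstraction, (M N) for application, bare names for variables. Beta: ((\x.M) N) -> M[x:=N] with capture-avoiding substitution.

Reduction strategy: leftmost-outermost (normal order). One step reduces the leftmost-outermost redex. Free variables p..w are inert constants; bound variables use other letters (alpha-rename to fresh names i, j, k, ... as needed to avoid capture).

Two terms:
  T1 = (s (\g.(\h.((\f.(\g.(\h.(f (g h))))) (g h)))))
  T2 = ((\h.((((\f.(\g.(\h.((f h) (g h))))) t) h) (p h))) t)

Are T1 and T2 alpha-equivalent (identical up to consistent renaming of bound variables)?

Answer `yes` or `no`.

Term 1: (s (\g.(\h.((\f.(\g.(\h.(f (g h))))) (g h)))))
Term 2: ((\h.((((\f.(\g.(\h.((f h) (g h))))) t) h) (p h))) t)
Alpha-equivalence: compare structure up to binder renaming.
Result: False

Answer: no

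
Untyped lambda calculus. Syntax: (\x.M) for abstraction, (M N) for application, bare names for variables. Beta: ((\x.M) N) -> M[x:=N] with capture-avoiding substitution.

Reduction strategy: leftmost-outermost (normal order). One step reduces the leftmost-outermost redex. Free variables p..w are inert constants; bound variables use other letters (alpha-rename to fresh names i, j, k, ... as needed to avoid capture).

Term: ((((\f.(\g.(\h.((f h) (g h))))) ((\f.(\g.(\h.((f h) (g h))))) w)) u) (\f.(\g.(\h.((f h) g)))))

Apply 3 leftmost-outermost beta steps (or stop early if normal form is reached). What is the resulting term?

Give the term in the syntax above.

Answer: ((((\f.(\g.(\h.((f h) (g h))))) w) (\f.(\g.(\h.((f h) g))))) (u (\f.(\g.(\h.((f h) g))))))

Derivation:
Step 0: ((((\f.(\g.(\h.((f h) (g h))))) ((\f.(\g.(\h.((f h) (g h))))) w)) u) (\f.(\g.(\h.((f h) g)))))
Step 1: (((\g.(\h.((((\f.(\g.(\h.((f h) (g h))))) w) h) (g h)))) u) (\f.(\g.(\h.((f h) g)))))
Step 2: ((\h.((((\f.(\g.(\h.((f h) (g h))))) w) h) (u h))) (\f.(\g.(\h.((f h) g)))))
Step 3: ((((\f.(\g.(\h.((f h) (g h))))) w) (\f.(\g.(\h.((f h) g))))) (u (\f.(\g.(\h.((f h) g))))))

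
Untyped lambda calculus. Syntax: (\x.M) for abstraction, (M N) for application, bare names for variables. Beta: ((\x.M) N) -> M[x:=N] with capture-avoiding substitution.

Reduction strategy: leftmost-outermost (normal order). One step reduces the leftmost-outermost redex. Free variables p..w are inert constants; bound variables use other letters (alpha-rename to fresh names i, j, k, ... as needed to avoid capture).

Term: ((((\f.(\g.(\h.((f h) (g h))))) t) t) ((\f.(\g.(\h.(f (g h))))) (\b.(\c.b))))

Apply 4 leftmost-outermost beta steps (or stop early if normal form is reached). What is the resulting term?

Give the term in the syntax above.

Step 0: ((((\f.(\g.(\h.((f h) (g h))))) t) t) ((\f.(\g.(\h.(f (g h))))) (\b.(\c.b))))
Step 1: (((\g.(\h.((t h) (g h)))) t) ((\f.(\g.(\h.(f (g h))))) (\b.(\c.b))))
Step 2: ((\h.((t h) (t h))) ((\f.(\g.(\h.(f (g h))))) (\b.(\c.b))))
Step 3: ((t ((\f.(\g.(\h.(f (g h))))) (\b.(\c.b)))) (t ((\f.(\g.(\h.(f (g h))))) (\b.(\c.b)))))
Step 4: ((t (\g.(\h.((\b.(\c.b)) (g h))))) (t ((\f.(\g.(\h.(f (g h))))) (\b.(\c.b)))))

Answer: ((t (\g.(\h.((\b.(\c.b)) (g h))))) (t ((\f.(\g.(\h.(f (g h))))) (\b.(\c.b)))))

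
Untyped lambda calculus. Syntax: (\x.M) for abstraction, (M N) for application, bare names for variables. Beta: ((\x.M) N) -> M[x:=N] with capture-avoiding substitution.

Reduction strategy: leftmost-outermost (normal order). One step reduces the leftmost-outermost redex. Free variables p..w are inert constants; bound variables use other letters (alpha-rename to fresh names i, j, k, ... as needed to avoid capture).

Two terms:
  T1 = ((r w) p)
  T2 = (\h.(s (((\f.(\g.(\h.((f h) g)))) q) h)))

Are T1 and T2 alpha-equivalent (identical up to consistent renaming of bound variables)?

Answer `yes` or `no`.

Answer: no

Derivation:
Term 1: ((r w) p)
Term 2: (\h.(s (((\f.(\g.(\h.((f h) g)))) q) h)))
Alpha-equivalence: compare structure up to binder renaming.
Result: False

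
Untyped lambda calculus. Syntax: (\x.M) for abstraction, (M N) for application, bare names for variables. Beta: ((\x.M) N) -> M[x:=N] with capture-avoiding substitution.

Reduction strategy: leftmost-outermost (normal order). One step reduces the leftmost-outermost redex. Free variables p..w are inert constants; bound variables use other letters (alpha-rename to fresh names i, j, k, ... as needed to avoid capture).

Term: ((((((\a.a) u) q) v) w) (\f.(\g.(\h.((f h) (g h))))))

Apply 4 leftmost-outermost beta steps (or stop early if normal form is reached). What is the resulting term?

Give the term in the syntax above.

Step 0: ((((((\a.a) u) q) v) w) (\f.(\g.(\h.((f h) (g h))))))
Step 1: ((((u q) v) w) (\f.(\g.(\h.((f h) (g h))))))
Step 2: (normal form reached)

Answer: ((((u q) v) w) (\f.(\g.(\h.((f h) (g h))))))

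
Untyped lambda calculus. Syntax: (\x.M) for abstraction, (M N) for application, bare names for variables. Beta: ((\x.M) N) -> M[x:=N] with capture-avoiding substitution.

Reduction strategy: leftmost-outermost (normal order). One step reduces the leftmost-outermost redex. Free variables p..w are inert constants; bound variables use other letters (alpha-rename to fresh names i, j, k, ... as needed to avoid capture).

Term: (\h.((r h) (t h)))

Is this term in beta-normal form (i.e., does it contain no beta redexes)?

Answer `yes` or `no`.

Term: (\h.((r h) (t h)))
No beta redexes found.

Answer: yes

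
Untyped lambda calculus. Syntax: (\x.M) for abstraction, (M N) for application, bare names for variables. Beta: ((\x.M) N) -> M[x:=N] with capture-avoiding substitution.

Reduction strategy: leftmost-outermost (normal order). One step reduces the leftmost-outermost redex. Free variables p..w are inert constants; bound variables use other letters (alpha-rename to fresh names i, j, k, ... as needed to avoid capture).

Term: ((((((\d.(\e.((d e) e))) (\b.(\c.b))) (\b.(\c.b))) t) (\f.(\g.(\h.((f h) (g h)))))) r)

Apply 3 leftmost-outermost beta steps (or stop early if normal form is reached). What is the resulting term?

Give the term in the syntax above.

Step 0: ((((((\d.(\e.((d e) e))) (\b.(\c.b))) (\b.(\c.b))) t) (\f.(\g.(\h.((f h) (g h)))))) r)
Step 1: (((((\e.(((\b.(\c.b)) e) e)) (\b.(\c.b))) t) (\f.(\g.(\h.((f h) (g h)))))) r)
Step 2: ((((((\b.(\c.b)) (\b.(\c.b))) (\b.(\c.b))) t) (\f.(\g.(\h.((f h) (g h)))))) r)
Step 3: (((((\c.(\b.(\c.b))) (\b.(\c.b))) t) (\f.(\g.(\h.((f h) (g h)))))) r)

Answer: (((((\c.(\b.(\c.b))) (\b.(\c.b))) t) (\f.(\g.(\h.((f h) (g h)))))) r)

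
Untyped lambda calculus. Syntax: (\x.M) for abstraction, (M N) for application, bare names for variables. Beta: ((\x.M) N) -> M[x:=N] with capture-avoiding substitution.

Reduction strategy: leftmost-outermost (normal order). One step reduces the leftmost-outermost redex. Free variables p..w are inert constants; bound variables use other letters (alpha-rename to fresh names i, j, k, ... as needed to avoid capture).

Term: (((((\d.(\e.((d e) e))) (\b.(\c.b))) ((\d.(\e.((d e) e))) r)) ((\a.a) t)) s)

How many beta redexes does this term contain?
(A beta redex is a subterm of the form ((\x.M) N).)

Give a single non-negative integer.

Term: (((((\d.(\e.((d e) e))) (\b.(\c.b))) ((\d.(\e.((d e) e))) r)) ((\a.a) t)) s)
  Redex: ((\d.(\e.((d e) e))) (\b.(\c.b)))
  Redex: ((\d.(\e.((d e) e))) r)
  Redex: ((\a.a) t)
Total redexes: 3

Answer: 3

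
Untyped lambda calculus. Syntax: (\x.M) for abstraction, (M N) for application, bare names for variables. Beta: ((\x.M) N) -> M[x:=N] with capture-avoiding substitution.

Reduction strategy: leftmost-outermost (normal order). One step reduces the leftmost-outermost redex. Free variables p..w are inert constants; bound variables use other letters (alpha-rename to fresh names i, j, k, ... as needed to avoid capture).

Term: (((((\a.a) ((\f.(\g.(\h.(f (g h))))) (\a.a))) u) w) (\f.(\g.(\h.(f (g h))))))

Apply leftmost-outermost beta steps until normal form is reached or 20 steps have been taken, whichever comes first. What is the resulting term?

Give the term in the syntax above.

Step 0: (((((\a.a) ((\f.(\g.(\h.(f (g h))))) (\a.a))) u) w) (\f.(\g.(\h.(f (g h))))))
Step 1: (((((\f.(\g.(\h.(f (g h))))) (\a.a)) u) w) (\f.(\g.(\h.(f (g h))))))
Step 2: ((((\g.(\h.((\a.a) (g h)))) u) w) (\f.(\g.(\h.(f (g h))))))
Step 3: (((\h.((\a.a) (u h))) w) (\f.(\g.(\h.(f (g h))))))
Step 4: (((\a.a) (u w)) (\f.(\g.(\h.(f (g h))))))
Step 5: ((u w) (\f.(\g.(\h.(f (g h))))))

Answer: ((u w) (\f.(\g.(\h.(f (g h))))))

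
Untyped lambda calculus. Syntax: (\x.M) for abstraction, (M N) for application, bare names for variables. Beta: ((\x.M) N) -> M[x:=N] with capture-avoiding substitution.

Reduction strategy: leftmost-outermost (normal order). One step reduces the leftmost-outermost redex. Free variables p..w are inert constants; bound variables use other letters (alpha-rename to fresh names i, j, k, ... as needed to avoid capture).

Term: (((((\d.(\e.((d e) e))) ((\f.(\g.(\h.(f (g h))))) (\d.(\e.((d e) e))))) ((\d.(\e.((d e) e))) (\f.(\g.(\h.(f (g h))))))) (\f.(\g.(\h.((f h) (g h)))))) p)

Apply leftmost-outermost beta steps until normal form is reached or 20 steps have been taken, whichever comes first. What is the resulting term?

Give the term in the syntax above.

Answer: ((((\g.(\h.((\f.(\g.(\h.((f h) (g h))))) (g h)))) (\f.(\g.(\h.((f h) (g h)))))) ((((\d.(\e.((d e) e))) (\f.(\g.(\h.(f (g h)))))) (\f.(\g.(\h.((f h) (g h)))))) (\f.(\g.(\h.((f h) (g h))))))) p)

Derivation:
Step 0: (((((\d.(\e.((d e) e))) ((\f.(\g.(\h.(f (g h))))) (\d.(\e.((d e) e))))) ((\d.(\e.((d e) e))) (\f.(\g.(\h.(f (g h))))))) (\f.(\g.(\h.((f h) (g h)))))) p)
Step 1: ((((\e.((((\f.(\g.(\h.(f (g h))))) (\d.(\e.((d e) e)))) e) e)) ((\d.(\e.((d e) e))) (\f.(\g.(\h.(f (g h))))))) (\f.(\g.(\h.((f h) (g h)))))) p)
Step 2: ((((((\f.(\g.(\h.(f (g h))))) (\d.(\e.((d e) e)))) ((\d.(\e.((d e) e))) (\f.(\g.(\h.(f (g h))))))) ((\d.(\e.((d e) e))) (\f.(\g.(\h.(f (g h))))))) (\f.(\g.(\h.((f h) (g h)))))) p)
Step 3: (((((\g.(\h.((\d.(\e.((d e) e))) (g h)))) ((\d.(\e.((d e) e))) (\f.(\g.(\h.(f (g h))))))) ((\d.(\e.((d e) e))) (\f.(\g.(\h.(f (g h))))))) (\f.(\g.(\h.((f h) (g h)))))) p)
Step 4: ((((\h.((\d.(\e.((d e) e))) (((\d.(\e.((d e) e))) (\f.(\g.(\h.(f (g h)))))) h))) ((\d.(\e.((d e) e))) (\f.(\g.(\h.(f (g h))))))) (\f.(\g.(\h.((f h) (g h)))))) p)
Step 5: ((((\d.(\e.((d e) e))) (((\d.(\e.((d e) e))) (\f.(\g.(\h.(f (g h)))))) ((\d.(\e.((d e) e))) (\f.(\g.(\h.(f (g h)))))))) (\f.(\g.(\h.((f h) (g h)))))) p)
Step 6: (((\e.(((((\d.(\e.((d e) e))) (\f.(\g.(\h.(f (g h)))))) ((\d.(\e.((d e) e))) (\f.(\g.(\h.(f (g h))))))) e) e)) (\f.(\g.(\h.((f h) (g h)))))) p)
Step 7: ((((((\d.(\e.((d e) e))) (\f.(\g.(\h.(f (g h)))))) ((\d.(\e.((d e) e))) (\f.(\g.(\h.(f (g h))))))) (\f.(\g.(\h.((f h) (g h)))))) (\f.(\g.(\h.((f h) (g h)))))) p)
Step 8: (((((\e.(((\f.(\g.(\h.(f (g h))))) e) e)) ((\d.(\e.((d e) e))) (\f.(\g.(\h.(f (g h))))))) (\f.(\g.(\h.((f h) (g h)))))) (\f.(\g.(\h.((f h) (g h)))))) p)
Step 9: ((((((\f.(\g.(\h.(f (g h))))) ((\d.(\e.((d e) e))) (\f.(\g.(\h.(f (g h))))))) ((\d.(\e.((d e) e))) (\f.(\g.(\h.(f (g h))))))) (\f.(\g.(\h.((f h) (g h)))))) (\f.(\g.(\h.((f h) (g h)))))) p)
Step 10: (((((\g.(\h.(((\d.(\e.((d e) e))) (\f.(\g.(\h.(f (g h)))))) (g h)))) ((\d.(\e.((d e) e))) (\f.(\g.(\h.(f (g h))))))) (\f.(\g.(\h.((f h) (g h)))))) (\f.(\g.(\h.((f h) (g h)))))) p)
Step 11: ((((\h.(((\d.(\e.((d e) e))) (\f.(\g.(\h.(f (g h)))))) (((\d.(\e.((d e) e))) (\f.(\g.(\h.(f (g h)))))) h))) (\f.(\g.(\h.((f h) (g h)))))) (\f.(\g.(\h.((f h) (g h)))))) p)
Step 12: (((((\d.(\e.((d e) e))) (\f.(\g.(\h.(f (g h)))))) (((\d.(\e.((d e) e))) (\f.(\g.(\h.(f (g h)))))) (\f.(\g.(\h.((f h) (g h))))))) (\f.(\g.(\h.((f h) (g h)))))) p)
Step 13: ((((\e.(((\f.(\g.(\h.(f (g h))))) e) e)) (((\d.(\e.((d e) e))) (\f.(\g.(\h.(f (g h)))))) (\f.(\g.(\h.((f h) (g h))))))) (\f.(\g.(\h.((f h) (g h)))))) p)
Step 14: (((((\f.(\g.(\h.(f (g h))))) (((\d.(\e.((d e) e))) (\f.(\g.(\h.(f (g h)))))) (\f.(\g.(\h.((f h) (g h))))))) (((\d.(\e.((d e) e))) (\f.(\g.(\h.(f (g h)))))) (\f.(\g.(\h.((f h) (g h))))))) (\f.(\g.(\h.((f h) (g h)))))) p)
Step 15: ((((\g.(\h.((((\d.(\e.((d e) e))) (\f.(\g.(\h.(f (g h)))))) (\f.(\g.(\h.((f h) (g h)))))) (g h)))) (((\d.(\e.((d e) e))) (\f.(\g.(\h.(f (g h)))))) (\f.(\g.(\h.((f h) (g h))))))) (\f.(\g.(\h.((f h) (g h)))))) p)
Step 16: (((\h.((((\d.(\e.((d e) e))) (\f.(\g.(\h.(f (g h)))))) (\f.(\g.(\h.((f h) (g h)))))) ((((\d.(\e.((d e) e))) (\f.(\g.(\h.(f (g h)))))) (\f.(\g.(\h.((f h) (g h)))))) h))) (\f.(\g.(\h.((f h) (g h)))))) p)
Step 17: (((((\d.(\e.((d e) e))) (\f.(\g.(\h.(f (g h)))))) (\f.(\g.(\h.((f h) (g h)))))) ((((\d.(\e.((d e) e))) (\f.(\g.(\h.(f (g h)))))) (\f.(\g.(\h.((f h) (g h)))))) (\f.(\g.(\h.((f h) (g h))))))) p)
Step 18: ((((\e.(((\f.(\g.(\h.(f (g h))))) e) e)) (\f.(\g.(\h.((f h) (g h)))))) ((((\d.(\e.((d e) e))) (\f.(\g.(\h.(f (g h)))))) (\f.(\g.(\h.((f h) (g h)))))) (\f.(\g.(\h.((f h) (g h))))))) p)
Step 19: (((((\f.(\g.(\h.(f (g h))))) (\f.(\g.(\h.((f h) (g h)))))) (\f.(\g.(\h.((f h) (g h)))))) ((((\d.(\e.((d e) e))) (\f.(\g.(\h.(f (g h)))))) (\f.(\g.(\h.((f h) (g h)))))) (\f.(\g.(\h.((f h) (g h))))))) p)
Step 20: ((((\g.(\h.((\f.(\g.(\h.((f h) (g h))))) (g h)))) (\f.(\g.(\h.((f h) (g h)))))) ((((\d.(\e.((d e) e))) (\f.(\g.(\h.(f (g h)))))) (\f.(\g.(\h.((f h) (g h)))))) (\f.(\g.(\h.((f h) (g h))))))) p)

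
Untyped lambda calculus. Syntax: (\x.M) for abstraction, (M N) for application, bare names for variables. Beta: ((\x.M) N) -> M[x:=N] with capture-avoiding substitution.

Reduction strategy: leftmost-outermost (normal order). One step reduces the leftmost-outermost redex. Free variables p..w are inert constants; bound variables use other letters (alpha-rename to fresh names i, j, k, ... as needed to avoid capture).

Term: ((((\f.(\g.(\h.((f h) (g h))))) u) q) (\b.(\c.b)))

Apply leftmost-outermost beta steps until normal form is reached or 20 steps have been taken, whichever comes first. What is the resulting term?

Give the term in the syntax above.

Step 0: ((((\f.(\g.(\h.((f h) (g h))))) u) q) (\b.(\c.b)))
Step 1: (((\g.(\h.((u h) (g h)))) q) (\b.(\c.b)))
Step 2: ((\h.((u h) (q h))) (\b.(\c.b)))
Step 3: ((u (\b.(\c.b))) (q (\b.(\c.b))))

Answer: ((u (\b.(\c.b))) (q (\b.(\c.b))))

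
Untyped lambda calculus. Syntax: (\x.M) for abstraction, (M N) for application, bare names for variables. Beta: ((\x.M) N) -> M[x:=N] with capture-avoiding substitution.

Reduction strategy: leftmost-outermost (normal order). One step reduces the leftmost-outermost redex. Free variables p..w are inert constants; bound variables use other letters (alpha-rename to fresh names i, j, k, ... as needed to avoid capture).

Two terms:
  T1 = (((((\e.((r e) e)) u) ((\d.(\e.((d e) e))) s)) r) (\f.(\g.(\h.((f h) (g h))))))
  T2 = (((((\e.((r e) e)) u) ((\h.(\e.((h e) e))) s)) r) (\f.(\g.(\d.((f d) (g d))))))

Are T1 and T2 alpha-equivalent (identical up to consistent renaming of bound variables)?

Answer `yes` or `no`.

Answer: yes

Derivation:
Term 1: (((((\e.((r e) e)) u) ((\d.(\e.((d e) e))) s)) r) (\f.(\g.(\h.((f h) (g h))))))
Term 2: (((((\e.((r e) e)) u) ((\h.(\e.((h e) e))) s)) r) (\f.(\g.(\d.((f d) (g d))))))
Alpha-equivalence: compare structure up to binder renaming.
Result: True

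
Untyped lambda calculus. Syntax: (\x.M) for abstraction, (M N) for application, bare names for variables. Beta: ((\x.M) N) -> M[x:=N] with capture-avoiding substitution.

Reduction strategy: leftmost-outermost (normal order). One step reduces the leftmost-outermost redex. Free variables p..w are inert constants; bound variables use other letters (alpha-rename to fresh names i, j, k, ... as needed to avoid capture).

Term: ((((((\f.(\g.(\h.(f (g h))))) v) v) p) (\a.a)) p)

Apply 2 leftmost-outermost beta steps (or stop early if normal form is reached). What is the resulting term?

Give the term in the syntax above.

Answer: ((((\h.(v (v h))) p) (\a.a)) p)

Derivation:
Step 0: ((((((\f.(\g.(\h.(f (g h))))) v) v) p) (\a.a)) p)
Step 1: (((((\g.(\h.(v (g h)))) v) p) (\a.a)) p)
Step 2: ((((\h.(v (v h))) p) (\a.a)) p)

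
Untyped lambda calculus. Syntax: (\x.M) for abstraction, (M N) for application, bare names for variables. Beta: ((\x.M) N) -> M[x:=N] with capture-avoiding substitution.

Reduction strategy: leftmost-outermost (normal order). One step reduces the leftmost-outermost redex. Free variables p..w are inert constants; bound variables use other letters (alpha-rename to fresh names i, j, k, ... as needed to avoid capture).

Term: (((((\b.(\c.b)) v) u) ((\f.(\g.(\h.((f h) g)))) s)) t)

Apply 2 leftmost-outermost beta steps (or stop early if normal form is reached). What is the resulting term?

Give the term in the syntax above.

Answer: ((v ((\f.(\g.(\h.((f h) g)))) s)) t)

Derivation:
Step 0: (((((\b.(\c.b)) v) u) ((\f.(\g.(\h.((f h) g)))) s)) t)
Step 1: ((((\c.v) u) ((\f.(\g.(\h.((f h) g)))) s)) t)
Step 2: ((v ((\f.(\g.(\h.((f h) g)))) s)) t)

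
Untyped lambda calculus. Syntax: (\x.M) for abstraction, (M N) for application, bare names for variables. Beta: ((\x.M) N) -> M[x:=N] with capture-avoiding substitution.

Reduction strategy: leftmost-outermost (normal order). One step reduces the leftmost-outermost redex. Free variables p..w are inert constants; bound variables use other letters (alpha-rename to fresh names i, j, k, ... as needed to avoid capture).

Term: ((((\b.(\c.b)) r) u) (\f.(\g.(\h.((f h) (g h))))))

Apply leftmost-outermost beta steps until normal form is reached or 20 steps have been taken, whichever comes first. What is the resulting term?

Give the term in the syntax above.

Answer: (r (\f.(\g.(\h.((f h) (g h))))))

Derivation:
Step 0: ((((\b.(\c.b)) r) u) (\f.(\g.(\h.((f h) (g h))))))
Step 1: (((\c.r) u) (\f.(\g.(\h.((f h) (g h))))))
Step 2: (r (\f.(\g.(\h.((f h) (g h))))))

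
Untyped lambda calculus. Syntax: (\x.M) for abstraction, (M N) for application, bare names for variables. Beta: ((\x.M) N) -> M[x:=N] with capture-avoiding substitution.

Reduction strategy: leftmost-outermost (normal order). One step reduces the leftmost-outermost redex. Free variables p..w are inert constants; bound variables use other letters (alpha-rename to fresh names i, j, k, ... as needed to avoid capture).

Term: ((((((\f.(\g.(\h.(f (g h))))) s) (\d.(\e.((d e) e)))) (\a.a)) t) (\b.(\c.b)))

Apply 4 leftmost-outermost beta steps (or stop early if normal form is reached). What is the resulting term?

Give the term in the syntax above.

Answer: (((s (\e.(((\a.a) e) e))) t) (\b.(\c.b)))

Derivation:
Step 0: ((((((\f.(\g.(\h.(f (g h))))) s) (\d.(\e.((d e) e)))) (\a.a)) t) (\b.(\c.b)))
Step 1: (((((\g.(\h.(s (g h)))) (\d.(\e.((d e) e)))) (\a.a)) t) (\b.(\c.b)))
Step 2: ((((\h.(s ((\d.(\e.((d e) e))) h))) (\a.a)) t) (\b.(\c.b)))
Step 3: (((s ((\d.(\e.((d e) e))) (\a.a))) t) (\b.(\c.b)))
Step 4: (((s (\e.(((\a.a) e) e))) t) (\b.(\c.b)))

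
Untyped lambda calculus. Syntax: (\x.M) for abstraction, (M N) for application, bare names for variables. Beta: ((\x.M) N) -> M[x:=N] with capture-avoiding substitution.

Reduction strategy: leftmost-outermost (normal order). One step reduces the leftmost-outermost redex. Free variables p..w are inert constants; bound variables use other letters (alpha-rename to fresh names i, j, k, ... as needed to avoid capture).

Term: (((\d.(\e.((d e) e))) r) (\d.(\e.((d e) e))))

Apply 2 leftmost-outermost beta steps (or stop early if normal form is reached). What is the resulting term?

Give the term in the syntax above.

Answer: ((r (\d.(\e.((d e) e)))) (\d.(\e.((d e) e))))

Derivation:
Step 0: (((\d.(\e.((d e) e))) r) (\d.(\e.((d e) e))))
Step 1: ((\e.((r e) e)) (\d.(\e.((d e) e))))
Step 2: ((r (\d.(\e.((d e) e)))) (\d.(\e.((d e) e))))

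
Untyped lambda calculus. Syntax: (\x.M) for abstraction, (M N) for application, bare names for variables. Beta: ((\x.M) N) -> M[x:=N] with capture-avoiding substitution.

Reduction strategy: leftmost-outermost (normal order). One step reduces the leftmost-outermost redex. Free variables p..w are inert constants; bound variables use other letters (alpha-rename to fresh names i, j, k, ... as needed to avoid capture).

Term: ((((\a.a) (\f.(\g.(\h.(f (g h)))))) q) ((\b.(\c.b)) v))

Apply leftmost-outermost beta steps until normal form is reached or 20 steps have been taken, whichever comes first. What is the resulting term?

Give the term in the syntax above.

Answer: (\h.(q v))

Derivation:
Step 0: ((((\a.a) (\f.(\g.(\h.(f (g h)))))) q) ((\b.(\c.b)) v))
Step 1: (((\f.(\g.(\h.(f (g h))))) q) ((\b.(\c.b)) v))
Step 2: ((\g.(\h.(q (g h)))) ((\b.(\c.b)) v))
Step 3: (\h.(q (((\b.(\c.b)) v) h)))
Step 4: (\h.(q ((\c.v) h)))
Step 5: (\h.(q v))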